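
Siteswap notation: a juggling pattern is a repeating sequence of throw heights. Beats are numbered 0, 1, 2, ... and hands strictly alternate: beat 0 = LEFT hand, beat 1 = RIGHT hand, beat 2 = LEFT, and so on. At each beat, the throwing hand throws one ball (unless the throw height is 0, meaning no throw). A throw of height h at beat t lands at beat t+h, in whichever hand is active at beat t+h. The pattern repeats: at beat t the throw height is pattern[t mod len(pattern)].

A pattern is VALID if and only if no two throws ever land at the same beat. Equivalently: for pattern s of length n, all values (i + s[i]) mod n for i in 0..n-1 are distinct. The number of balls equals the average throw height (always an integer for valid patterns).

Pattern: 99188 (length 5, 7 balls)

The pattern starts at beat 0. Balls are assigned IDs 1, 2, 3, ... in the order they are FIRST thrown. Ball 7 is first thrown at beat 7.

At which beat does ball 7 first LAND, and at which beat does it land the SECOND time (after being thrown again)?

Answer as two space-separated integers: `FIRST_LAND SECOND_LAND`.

Beat 0 (L): throw ball1 h=9 -> lands@9:R; in-air after throw: [b1@9:R]
Beat 1 (R): throw ball2 h=9 -> lands@10:L; in-air after throw: [b1@9:R b2@10:L]
Beat 2 (L): throw ball3 h=1 -> lands@3:R; in-air after throw: [b3@3:R b1@9:R b2@10:L]
Beat 3 (R): throw ball3 h=8 -> lands@11:R; in-air after throw: [b1@9:R b2@10:L b3@11:R]
Beat 4 (L): throw ball4 h=8 -> lands@12:L; in-air after throw: [b1@9:R b2@10:L b3@11:R b4@12:L]
Beat 5 (R): throw ball5 h=9 -> lands@14:L; in-air after throw: [b1@9:R b2@10:L b3@11:R b4@12:L b5@14:L]
Beat 6 (L): throw ball6 h=9 -> lands@15:R; in-air after throw: [b1@9:R b2@10:L b3@11:R b4@12:L b5@14:L b6@15:R]
Beat 7 (R): throw ball7 h=1 -> lands@8:L; in-air after throw: [b7@8:L b1@9:R b2@10:L b3@11:R b4@12:L b5@14:L b6@15:R]
Beat 8 (L): throw ball7 h=8 -> lands@16:L; in-air after throw: [b1@9:R b2@10:L b3@11:R b4@12:L b5@14:L b6@15:R b7@16:L]
Beat 9 (R): throw ball1 h=8 -> lands@17:R; in-air after throw: [b2@10:L b3@11:R b4@12:L b5@14:L b6@15:R b7@16:L b1@17:R]
Beat 10 (L): throw ball2 h=9 -> lands@19:R; in-air after throw: [b3@11:R b4@12:L b5@14:L b6@15:R b7@16:L b1@17:R b2@19:R]
Beat 11 (R): throw ball3 h=9 -> lands@20:L; in-air after throw: [b4@12:L b5@14:L b6@15:R b7@16:L b1@17:R b2@19:R b3@20:L]
Beat 12 (L): throw ball4 h=1 -> lands@13:R; in-air after throw: [b4@13:R b5@14:L b6@15:R b7@16:L b1@17:R b2@19:R b3@20:L]
Beat 13 (R): throw ball4 h=8 -> lands@21:R; in-air after throw: [b5@14:L b6@15:R b7@16:L b1@17:R b2@19:R b3@20:L b4@21:R]
Beat 14 (L): throw ball5 h=8 -> lands@22:L; in-air after throw: [b6@15:R b7@16:L b1@17:R b2@19:R b3@20:L b4@21:R b5@22:L]
Beat 15 (R): throw ball6 h=9 -> lands@24:L; in-air after throw: [b7@16:L b1@17:R b2@19:R b3@20:L b4@21:R b5@22:L b6@24:L]
Beat 16 (L): throw ball7 h=9 -> lands@25:R; in-air after throw: [b1@17:R b2@19:R b3@20:L b4@21:R b5@22:L b6@24:L b7@25:R]
Ball 7: thrown@7 h=1 -> first land @8; rethrown@8 h=8 -> second land @16

Answer: 8 16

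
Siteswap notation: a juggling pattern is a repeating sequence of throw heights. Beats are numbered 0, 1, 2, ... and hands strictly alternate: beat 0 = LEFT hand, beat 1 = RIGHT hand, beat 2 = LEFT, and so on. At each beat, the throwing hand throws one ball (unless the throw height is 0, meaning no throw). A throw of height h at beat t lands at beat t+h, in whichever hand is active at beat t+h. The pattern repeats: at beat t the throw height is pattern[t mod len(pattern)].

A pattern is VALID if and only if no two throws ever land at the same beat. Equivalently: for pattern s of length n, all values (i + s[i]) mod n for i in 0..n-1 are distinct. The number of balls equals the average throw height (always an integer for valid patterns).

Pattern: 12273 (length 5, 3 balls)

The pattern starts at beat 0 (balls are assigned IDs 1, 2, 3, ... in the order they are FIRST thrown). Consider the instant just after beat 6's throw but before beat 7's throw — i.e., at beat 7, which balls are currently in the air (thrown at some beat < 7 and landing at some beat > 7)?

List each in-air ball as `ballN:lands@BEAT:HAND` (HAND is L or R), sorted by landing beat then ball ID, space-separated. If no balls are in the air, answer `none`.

Answer: ball3:lands@8:L ball1:lands@10:L

Derivation:
Beat 0 (L): throw ball1 h=1 -> lands@1:R; in-air after throw: [b1@1:R]
Beat 1 (R): throw ball1 h=2 -> lands@3:R; in-air after throw: [b1@3:R]
Beat 2 (L): throw ball2 h=2 -> lands@4:L; in-air after throw: [b1@3:R b2@4:L]
Beat 3 (R): throw ball1 h=7 -> lands@10:L; in-air after throw: [b2@4:L b1@10:L]
Beat 4 (L): throw ball2 h=3 -> lands@7:R; in-air after throw: [b2@7:R b1@10:L]
Beat 5 (R): throw ball3 h=1 -> lands@6:L; in-air after throw: [b3@6:L b2@7:R b1@10:L]
Beat 6 (L): throw ball3 h=2 -> lands@8:L; in-air after throw: [b2@7:R b3@8:L b1@10:L]
Beat 7 (R): throw ball2 h=2 -> lands@9:R; in-air after throw: [b3@8:L b2@9:R b1@10:L]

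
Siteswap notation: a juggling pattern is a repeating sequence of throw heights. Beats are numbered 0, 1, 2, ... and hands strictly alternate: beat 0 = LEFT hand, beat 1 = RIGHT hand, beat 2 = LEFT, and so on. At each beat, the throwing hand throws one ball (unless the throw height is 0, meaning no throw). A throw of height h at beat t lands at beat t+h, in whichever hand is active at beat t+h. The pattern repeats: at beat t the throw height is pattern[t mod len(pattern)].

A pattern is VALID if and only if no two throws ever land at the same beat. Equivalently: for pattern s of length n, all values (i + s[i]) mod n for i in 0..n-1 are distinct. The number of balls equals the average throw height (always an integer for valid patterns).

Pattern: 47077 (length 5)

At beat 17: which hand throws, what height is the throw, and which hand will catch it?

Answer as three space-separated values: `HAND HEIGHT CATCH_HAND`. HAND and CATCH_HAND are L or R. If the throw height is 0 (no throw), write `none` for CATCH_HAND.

Answer: R 0 none

Derivation:
Beat 17: 17 mod 2 = 1, so hand = R
Throw height = pattern[17 mod 5] = pattern[2] = 0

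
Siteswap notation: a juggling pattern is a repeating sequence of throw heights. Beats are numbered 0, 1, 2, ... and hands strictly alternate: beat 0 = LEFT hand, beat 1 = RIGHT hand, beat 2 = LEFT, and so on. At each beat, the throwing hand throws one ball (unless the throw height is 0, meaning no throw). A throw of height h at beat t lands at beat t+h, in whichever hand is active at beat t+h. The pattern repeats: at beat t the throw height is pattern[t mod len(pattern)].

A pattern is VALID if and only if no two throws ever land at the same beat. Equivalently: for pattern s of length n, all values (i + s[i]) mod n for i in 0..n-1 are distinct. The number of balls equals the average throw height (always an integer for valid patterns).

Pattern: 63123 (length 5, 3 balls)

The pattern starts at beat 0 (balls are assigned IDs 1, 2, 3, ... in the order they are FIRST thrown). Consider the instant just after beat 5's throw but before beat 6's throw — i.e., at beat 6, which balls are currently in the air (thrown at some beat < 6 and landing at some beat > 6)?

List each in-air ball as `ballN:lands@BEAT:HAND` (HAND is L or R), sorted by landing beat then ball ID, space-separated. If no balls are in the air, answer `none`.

Answer: ball2:lands@7:R ball3:lands@11:R

Derivation:
Beat 0 (L): throw ball1 h=6 -> lands@6:L; in-air after throw: [b1@6:L]
Beat 1 (R): throw ball2 h=3 -> lands@4:L; in-air after throw: [b2@4:L b1@6:L]
Beat 2 (L): throw ball3 h=1 -> lands@3:R; in-air after throw: [b3@3:R b2@4:L b1@6:L]
Beat 3 (R): throw ball3 h=2 -> lands@5:R; in-air after throw: [b2@4:L b3@5:R b1@6:L]
Beat 4 (L): throw ball2 h=3 -> lands@7:R; in-air after throw: [b3@5:R b1@6:L b2@7:R]
Beat 5 (R): throw ball3 h=6 -> lands@11:R; in-air after throw: [b1@6:L b2@7:R b3@11:R]
Beat 6 (L): throw ball1 h=3 -> lands@9:R; in-air after throw: [b2@7:R b1@9:R b3@11:R]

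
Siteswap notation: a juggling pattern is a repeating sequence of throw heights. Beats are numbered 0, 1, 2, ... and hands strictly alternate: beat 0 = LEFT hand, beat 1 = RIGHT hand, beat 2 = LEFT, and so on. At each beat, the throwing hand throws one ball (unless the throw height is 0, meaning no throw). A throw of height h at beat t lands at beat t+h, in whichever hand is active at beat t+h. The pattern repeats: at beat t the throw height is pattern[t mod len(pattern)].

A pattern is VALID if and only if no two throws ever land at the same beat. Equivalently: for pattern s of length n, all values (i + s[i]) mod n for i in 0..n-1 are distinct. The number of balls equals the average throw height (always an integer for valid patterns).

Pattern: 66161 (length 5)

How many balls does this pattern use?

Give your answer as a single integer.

Answer: 4

Derivation:
Pattern = [6, 6, 1, 6, 1], length n = 5
  position 0: throw height = 6, running sum = 6
  position 1: throw height = 6, running sum = 12
  position 2: throw height = 1, running sum = 13
  position 3: throw height = 6, running sum = 19
  position 4: throw height = 1, running sum = 20
Total sum = 20; balls = sum / n = 20 / 5 = 4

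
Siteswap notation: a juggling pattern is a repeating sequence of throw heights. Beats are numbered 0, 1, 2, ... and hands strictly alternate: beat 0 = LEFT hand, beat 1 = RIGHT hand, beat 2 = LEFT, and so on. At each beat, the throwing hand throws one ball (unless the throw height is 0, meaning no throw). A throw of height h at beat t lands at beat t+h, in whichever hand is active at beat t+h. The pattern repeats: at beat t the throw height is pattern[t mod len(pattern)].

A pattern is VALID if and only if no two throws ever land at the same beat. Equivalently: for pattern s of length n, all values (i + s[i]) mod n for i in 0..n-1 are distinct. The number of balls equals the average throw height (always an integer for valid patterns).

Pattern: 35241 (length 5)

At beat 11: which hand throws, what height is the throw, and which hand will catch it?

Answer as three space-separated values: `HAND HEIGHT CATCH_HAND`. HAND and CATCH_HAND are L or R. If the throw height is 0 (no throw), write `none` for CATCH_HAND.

Beat 11: 11 mod 2 = 1, so hand = R
Throw height = pattern[11 mod 5] = pattern[1] = 5
Lands at beat 11+5=16, 16 mod 2 = 0, so catch hand = L

Answer: R 5 L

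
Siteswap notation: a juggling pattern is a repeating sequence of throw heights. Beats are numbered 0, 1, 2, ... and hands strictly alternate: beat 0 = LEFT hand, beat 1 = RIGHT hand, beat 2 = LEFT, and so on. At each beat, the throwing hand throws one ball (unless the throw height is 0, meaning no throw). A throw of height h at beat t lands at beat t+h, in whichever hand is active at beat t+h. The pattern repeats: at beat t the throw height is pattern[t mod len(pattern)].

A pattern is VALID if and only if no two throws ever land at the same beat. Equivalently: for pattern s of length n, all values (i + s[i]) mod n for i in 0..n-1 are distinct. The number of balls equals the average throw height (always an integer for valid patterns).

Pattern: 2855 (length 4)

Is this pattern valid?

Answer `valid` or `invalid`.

Answer: valid

Derivation:
i=0: (i + s[i]) mod n = (0 + 2) mod 4 = 2
i=1: (i + s[i]) mod n = (1 + 8) mod 4 = 1
i=2: (i + s[i]) mod n = (2 + 5) mod 4 = 3
i=3: (i + s[i]) mod n = (3 + 5) mod 4 = 0
Residues: [2, 1, 3, 0], distinct: True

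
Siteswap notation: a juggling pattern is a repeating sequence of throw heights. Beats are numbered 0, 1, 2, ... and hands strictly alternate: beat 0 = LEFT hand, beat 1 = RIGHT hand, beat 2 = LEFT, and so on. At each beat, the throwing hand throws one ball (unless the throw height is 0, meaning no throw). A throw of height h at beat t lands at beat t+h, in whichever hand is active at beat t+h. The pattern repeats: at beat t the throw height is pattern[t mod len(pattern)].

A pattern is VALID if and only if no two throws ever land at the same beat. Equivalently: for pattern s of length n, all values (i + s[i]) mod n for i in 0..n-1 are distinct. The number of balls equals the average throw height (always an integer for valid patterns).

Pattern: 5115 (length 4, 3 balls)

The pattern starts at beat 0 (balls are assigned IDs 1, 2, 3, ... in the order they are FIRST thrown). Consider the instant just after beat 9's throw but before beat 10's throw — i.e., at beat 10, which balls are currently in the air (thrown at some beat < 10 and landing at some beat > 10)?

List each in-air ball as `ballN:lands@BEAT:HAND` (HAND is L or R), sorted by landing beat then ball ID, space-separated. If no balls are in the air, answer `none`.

Answer: ball1:lands@12:L ball2:lands@13:R

Derivation:
Beat 0 (L): throw ball1 h=5 -> lands@5:R; in-air after throw: [b1@5:R]
Beat 1 (R): throw ball2 h=1 -> lands@2:L; in-air after throw: [b2@2:L b1@5:R]
Beat 2 (L): throw ball2 h=1 -> lands@3:R; in-air after throw: [b2@3:R b1@5:R]
Beat 3 (R): throw ball2 h=5 -> lands@8:L; in-air after throw: [b1@5:R b2@8:L]
Beat 4 (L): throw ball3 h=5 -> lands@9:R; in-air after throw: [b1@5:R b2@8:L b3@9:R]
Beat 5 (R): throw ball1 h=1 -> lands@6:L; in-air after throw: [b1@6:L b2@8:L b3@9:R]
Beat 6 (L): throw ball1 h=1 -> lands@7:R; in-air after throw: [b1@7:R b2@8:L b3@9:R]
Beat 7 (R): throw ball1 h=5 -> lands@12:L; in-air after throw: [b2@8:L b3@9:R b1@12:L]
Beat 8 (L): throw ball2 h=5 -> lands@13:R; in-air after throw: [b3@9:R b1@12:L b2@13:R]
Beat 9 (R): throw ball3 h=1 -> lands@10:L; in-air after throw: [b3@10:L b1@12:L b2@13:R]
Beat 10 (L): throw ball3 h=1 -> lands@11:R; in-air after throw: [b3@11:R b1@12:L b2@13:R]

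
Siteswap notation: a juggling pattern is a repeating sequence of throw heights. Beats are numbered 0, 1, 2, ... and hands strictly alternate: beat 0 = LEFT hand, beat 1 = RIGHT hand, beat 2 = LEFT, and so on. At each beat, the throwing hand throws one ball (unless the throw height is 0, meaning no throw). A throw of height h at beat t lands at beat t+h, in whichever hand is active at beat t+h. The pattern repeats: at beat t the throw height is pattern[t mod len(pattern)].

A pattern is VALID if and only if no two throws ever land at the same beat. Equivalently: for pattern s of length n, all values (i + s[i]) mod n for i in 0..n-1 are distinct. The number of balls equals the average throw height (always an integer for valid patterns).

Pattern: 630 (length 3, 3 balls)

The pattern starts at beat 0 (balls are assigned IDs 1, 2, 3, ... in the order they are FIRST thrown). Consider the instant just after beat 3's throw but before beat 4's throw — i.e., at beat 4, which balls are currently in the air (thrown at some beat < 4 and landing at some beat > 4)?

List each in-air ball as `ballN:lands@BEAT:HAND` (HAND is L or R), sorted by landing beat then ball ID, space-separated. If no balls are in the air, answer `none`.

Answer: ball1:lands@6:L ball3:lands@9:R

Derivation:
Beat 0 (L): throw ball1 h=6 -> lands@6:L; in-air after throw: [b1@6:L]
Beat 1 (R): throw ball2 h=3 -> lands@4:L; in-air after throw: [b2@4:L b1@6:L]
Beat 3 (R): throw ball3 h=6 -> lands@9:R; in-air after throw: [b2@4:L b1@6:L b3@9:R]
Beat 4 (L): throw ball2 h=3 -> lands@7:R; in-air after throw: [b1@6:L b2@7:R b3@9:R]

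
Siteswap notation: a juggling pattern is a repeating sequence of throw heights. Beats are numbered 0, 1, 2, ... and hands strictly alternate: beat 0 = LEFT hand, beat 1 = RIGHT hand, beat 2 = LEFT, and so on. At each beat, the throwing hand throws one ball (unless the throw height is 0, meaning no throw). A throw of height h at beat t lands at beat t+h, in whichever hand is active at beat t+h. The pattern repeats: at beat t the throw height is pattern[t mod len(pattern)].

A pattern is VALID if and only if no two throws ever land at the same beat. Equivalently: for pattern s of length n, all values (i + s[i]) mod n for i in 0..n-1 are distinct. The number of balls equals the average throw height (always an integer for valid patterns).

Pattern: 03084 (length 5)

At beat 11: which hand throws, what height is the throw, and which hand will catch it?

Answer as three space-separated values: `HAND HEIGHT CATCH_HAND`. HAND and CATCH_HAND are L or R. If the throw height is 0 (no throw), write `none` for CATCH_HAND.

Answer: R 3 L

Derivation:
Beat 11: 11 mod 2 = 1, so hand = R
Throw height = pattern[11 mod 5] = pattern[1] = 3
Lands at beat 11+3=14, 14 mod 2 = 0, so catch hand = L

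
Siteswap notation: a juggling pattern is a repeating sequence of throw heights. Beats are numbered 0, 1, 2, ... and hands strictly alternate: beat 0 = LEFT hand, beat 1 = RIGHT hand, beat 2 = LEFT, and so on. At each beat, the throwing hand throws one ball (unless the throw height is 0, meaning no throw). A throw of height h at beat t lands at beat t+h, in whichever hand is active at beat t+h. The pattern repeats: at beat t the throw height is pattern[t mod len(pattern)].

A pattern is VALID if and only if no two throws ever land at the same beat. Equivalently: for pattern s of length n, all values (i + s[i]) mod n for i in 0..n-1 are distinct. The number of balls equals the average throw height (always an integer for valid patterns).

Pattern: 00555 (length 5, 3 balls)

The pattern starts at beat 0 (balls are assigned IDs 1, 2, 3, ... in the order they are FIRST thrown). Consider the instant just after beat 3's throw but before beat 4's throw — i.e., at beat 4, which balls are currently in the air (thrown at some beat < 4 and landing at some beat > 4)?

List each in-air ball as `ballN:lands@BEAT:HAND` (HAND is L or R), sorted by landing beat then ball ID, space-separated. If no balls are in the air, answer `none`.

Answer: ball1:lands@7:R ball2:lands@8:L

Derivation:
Beat 2 (L): throw ball1 h=5 -> lands@7:R; in-air after throw: [b1@7:R]
Beat 3 (R): throw ball2 h=5 -> lands@8:L; in-air after throw: [b1@7:R b2@8:L]
Beat 4 (L): throw ball3 h=5 -> lands@9:R; in-air after throw: [b1@7:R b2@8:L b3@9:R]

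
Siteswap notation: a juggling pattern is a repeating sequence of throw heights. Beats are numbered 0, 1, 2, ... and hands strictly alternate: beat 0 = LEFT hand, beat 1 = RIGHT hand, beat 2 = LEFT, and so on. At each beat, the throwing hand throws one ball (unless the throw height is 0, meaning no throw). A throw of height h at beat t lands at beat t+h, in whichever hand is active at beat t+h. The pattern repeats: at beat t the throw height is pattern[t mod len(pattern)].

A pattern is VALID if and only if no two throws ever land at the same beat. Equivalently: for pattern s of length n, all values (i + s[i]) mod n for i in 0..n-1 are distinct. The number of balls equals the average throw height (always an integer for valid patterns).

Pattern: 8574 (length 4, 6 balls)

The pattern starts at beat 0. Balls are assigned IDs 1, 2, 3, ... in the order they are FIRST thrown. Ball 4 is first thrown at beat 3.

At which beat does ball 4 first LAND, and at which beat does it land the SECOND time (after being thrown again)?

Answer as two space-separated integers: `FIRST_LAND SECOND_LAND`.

Answer: 7 11

Derivation:
Beat 0 (L): throw ball1 h=8 -> lands@8:L; in-air after throw: [b1@8:L]
Beat 1 (R): throw ball2 h=5 -> lands@6:L; in-air after throw: [b2@6:L b1@8:L]
Beat 2 (L): throw ball3 h=7 -> lands@9:R; in-air after throw: [b2@6:L b1@8:L b3@9:R]
Beat 3 (R): throw ball4 h=4 -> lands@7:R; in-air after throw: [b2@6:L b4@7:R b1@8:L b3@9:R]
Beat 4 (L): throw ball5 h=8 -> lands@12:L; in-air after throw: [b2@6:L b4@7:R b1@8:L b3@9:R b5@12:L]
Beat 5 (R): throw ball6 h=5 -> lands@10:L; in-air after throw: [b2@6:L b4@7:R b1@8:L b3@9:R b6@10:L b5@12:L]
Beat 6 (L): throw ball2 h=7 -> lands@13:R; in-air after throw: [b4@7:R b1@8:L b3@9:R b6@10:L b5@12:L b2@13:R]
Beat 7 (R): throw ball4 h=4 -> lands@11:R; in-air after throw: [b1@8:L b3@9:R b6@10:L b4@11:R b5@12:L b2@13:R]
Beat 8 (L): throw ball1 h=8 -> lands@16:L; in-air after throw: [b3@9:R b6@10:L b4@11:R b5@12:L b2@13:R b1@16:L]
Beat 9 (R): throw ball3 h=5 -> lands@14:L; in-air after throw: [b6@10:L b4@11:R b5@12:L b2@13:R b3@14:L b1@16:L]
Beat 10 (L): throw ball6 h=7 -> lands@17:R; in-air after throw: [b4@11:R b5@12:L b2@13:R b3@14:L b1@16:L b6@17:R]
Beat 11 (R): throw ball4 h=4 -> lands@15:R; in-air after throw: [b5@12:L b2@13:R b3@14:L b4@15:R b1@16:L b6@17:R]
Ball 4: thrown@3 h=4 -> first land @7; rethrown@7 h=4 -> second land @11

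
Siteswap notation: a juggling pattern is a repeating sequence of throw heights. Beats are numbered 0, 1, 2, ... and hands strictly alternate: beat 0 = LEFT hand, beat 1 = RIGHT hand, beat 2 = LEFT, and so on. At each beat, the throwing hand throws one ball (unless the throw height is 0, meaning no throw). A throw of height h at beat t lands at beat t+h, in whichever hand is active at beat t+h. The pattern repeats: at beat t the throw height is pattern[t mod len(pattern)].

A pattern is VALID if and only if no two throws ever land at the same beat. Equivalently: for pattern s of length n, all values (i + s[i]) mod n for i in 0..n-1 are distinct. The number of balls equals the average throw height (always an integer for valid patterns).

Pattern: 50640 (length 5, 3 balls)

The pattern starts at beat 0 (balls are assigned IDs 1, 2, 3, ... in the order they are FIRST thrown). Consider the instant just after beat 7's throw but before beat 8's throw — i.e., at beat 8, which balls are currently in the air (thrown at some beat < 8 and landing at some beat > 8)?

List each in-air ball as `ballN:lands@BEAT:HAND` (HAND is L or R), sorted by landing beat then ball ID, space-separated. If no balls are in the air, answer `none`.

Answer: ball1:lands@10:L ball3:lands@13:R

Derivation:
Beat 0 (L): throw ball1 h=5 -> lands@5:R; in-air after throw: [b1@5:R]
Beat 2 (L): throw ball2 h=6 -> lands@8:L; in-air after throw: [b1@5:R b2@8:L]
Beat 3 (R): throw ball3 h=4 -> lands@7:R; in-air after throw: [b1@5:R b3@7:R b2@8:L]
Beat 5 (R): throw ball1 h=5 -> lands@10:L; in-air after throw: [b3@7:R b2@8:L b1@10:L]
Beat 7 (R): throw ball3 h=6 -> lands@13:R; in-air after throw: [b2@8:L b1@10:L b3@13:R]
Beat 8 (L): throw ball2 h=4 -> lands@12:L; in-air after throw: [b1@10:L b2@12:L b3@13:R]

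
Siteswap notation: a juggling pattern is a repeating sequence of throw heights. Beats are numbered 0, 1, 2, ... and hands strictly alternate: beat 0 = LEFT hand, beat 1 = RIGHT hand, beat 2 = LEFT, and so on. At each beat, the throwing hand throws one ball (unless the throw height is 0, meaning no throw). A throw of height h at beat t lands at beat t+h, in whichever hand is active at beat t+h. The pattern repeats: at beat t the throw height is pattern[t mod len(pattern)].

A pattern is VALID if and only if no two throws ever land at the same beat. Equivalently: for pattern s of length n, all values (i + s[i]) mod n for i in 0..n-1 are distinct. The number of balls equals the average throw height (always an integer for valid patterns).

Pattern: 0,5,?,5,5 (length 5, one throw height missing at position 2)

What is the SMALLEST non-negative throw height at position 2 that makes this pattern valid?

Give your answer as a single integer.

Answer: 0

Derivation:
i=0: (0 + 0) mod 5 = 0
i=1: (1 + 5) mod 5 = 1
i=2: s[i]=? (unknown)
i=3: (3 + 5) mod 5 = 3
i=4: (4 + 5) mod 5 = 4
Known residues: [0, 1, 3, 4]; need a permutation of 0..4, so missing residue r = 2
Need (2 + s) mod 5 = 2; smallest s = (2 - 2) mod 5 = 0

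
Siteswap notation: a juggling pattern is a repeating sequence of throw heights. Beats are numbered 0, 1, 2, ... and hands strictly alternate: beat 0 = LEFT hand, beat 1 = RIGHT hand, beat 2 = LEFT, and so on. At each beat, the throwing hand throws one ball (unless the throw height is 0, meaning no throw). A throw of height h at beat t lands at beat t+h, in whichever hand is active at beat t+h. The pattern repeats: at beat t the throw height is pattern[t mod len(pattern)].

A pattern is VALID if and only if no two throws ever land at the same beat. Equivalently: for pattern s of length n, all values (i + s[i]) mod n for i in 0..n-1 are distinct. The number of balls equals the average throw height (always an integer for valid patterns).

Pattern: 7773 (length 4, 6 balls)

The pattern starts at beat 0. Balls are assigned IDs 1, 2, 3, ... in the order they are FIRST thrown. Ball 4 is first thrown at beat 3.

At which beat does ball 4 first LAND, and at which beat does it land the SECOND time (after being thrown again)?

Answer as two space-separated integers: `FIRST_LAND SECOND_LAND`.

Beat 0 (L): throw ball1 h=7 -> lands@7:R; in-air after throw: [b1@7:R]
Beat 1 (R): throw ball2 h=7 -> lands@8:L; in-air after throw: [b1@7:R b2@8:L]
Beat 2 (L): throw ball3 h=7 -> lands@9:R; in-air after throw: [b1@7:R b2@8:L b3@9:R]
Beat 3 (R): throw ball4 h=3 -> lands@6:L; in-air after throw: [b4@6:L b1@7:R b2@8:L b3@9:R]
Beat 4 (L): throw ball5 h=7 -> lands@11:R; in-air after throw: [b4@6:L b1@7:R b2@8:L b3@9:R b5@11:R]
Beat 5 (R): throw ball6 h=7 -> lands@12:L; in-air after throw: [b4@6:L b1@7:R b2@8:L b3@9:R b5@11:R b6@12:L]
Beat 6 (L): throw ball4 h=7 -> lands@13:R; in-air after throw: [b1@7:R b2@8:L b3@9:R b5@11:R b6@12:L b4@13:R]
Beat 7 (R): throw ball1 h=3 -> lands@10:L; in-air after throw: [b2@8:L b3@9:R b1@10:L b5@11:R b6@12:L b4@13:R]
Beat 8 (L): throw ball2 h=7 -> lands@15:R; in-air after throw: [b3@9:R b1@10:L b5@11:R b6@12:L b4@13:R b2@15:R]
Beat 9 (R): throw ball3 h=7 -> lands@16:L; in-air after throw: [b1@10:L b5@11:R b6@12:L b4@13:R b2@15:R b3@16:L]
Beat 10 (L): throw ball1 h=7 -> lands@17:R; in-air after throw: [b5@11:R b6@12:L b4@13:R b2@15:R b3@16:L b1@17:R]
Beat 11 (R): throw ball5 h=3 -> lands@14:L; in-air after throw: [b6@12:L b4@13:R b5@14:L b2@15:R b3@16:L b1@17:R]
Beat 12 (L): throw ball6 h=7 -> lands@19:R; in-air after throw: [b4@13:R b5@14:L b2@15:R b3@16:L b1@17:R b6@19:R]
Beat 13 (R): throw ball4 h=7 -> lands@20:L; in-air after throw: [b5@14:L b2@15:R b3@16:L b1@17:R b6@19:R b4@20:L]
Ball 4: thrown@3 h=3 -> first land @6; rethrown@6 h=7 -> second land @13

Answer: 6 13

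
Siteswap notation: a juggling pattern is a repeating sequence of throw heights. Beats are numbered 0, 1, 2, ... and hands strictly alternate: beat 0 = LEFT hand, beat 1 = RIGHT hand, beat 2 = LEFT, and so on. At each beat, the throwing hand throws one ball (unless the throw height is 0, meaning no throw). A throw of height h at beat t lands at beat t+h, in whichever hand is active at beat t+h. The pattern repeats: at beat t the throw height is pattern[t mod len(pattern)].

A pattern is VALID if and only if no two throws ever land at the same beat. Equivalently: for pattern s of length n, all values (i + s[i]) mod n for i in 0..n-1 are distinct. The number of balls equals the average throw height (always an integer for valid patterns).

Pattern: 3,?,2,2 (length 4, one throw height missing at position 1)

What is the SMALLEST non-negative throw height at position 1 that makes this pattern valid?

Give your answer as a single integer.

Answer: 1

Derivation:
i=0: (0 + 3) mod 4 = 3
i=1: s[i]=? (unknown)
i=2: (2 + 2) mod 4 = 0
i=3: (3 + 2) mod 4 = 1
Known residues: [0, 1, 3]; need a permutation of 0..3, so missing residue r = 2
Need (1 + s) mod 4 = 2; smallest s = (2 - 1) mod 4 = 1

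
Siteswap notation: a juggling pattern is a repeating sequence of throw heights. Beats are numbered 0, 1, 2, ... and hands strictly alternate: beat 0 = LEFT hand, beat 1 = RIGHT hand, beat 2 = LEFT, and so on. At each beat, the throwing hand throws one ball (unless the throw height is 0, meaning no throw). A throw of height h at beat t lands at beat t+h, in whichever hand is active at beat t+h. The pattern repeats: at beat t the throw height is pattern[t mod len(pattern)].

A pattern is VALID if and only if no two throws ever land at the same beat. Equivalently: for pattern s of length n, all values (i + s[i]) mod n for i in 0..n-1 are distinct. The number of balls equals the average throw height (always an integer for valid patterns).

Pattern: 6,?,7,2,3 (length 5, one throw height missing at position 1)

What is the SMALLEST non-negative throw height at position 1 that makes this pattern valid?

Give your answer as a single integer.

Answer: 2

Derivation:
i=0: (0 + 6) mod 5 = 1
i=1: s[i]=? (unknown)
i=2: (2 + 7) mod 5 = 4
i=3: (3 + 2) mod 5 = 0
i=4: (4 + 3) mod 5 = 2
Known residues: [0, 1, 2, 4]; need a permutation of 0..4, so missing residue r = 3
Need (1 + s) mod 5 = 3; smallest s = (3 - 1) mod 5 = 2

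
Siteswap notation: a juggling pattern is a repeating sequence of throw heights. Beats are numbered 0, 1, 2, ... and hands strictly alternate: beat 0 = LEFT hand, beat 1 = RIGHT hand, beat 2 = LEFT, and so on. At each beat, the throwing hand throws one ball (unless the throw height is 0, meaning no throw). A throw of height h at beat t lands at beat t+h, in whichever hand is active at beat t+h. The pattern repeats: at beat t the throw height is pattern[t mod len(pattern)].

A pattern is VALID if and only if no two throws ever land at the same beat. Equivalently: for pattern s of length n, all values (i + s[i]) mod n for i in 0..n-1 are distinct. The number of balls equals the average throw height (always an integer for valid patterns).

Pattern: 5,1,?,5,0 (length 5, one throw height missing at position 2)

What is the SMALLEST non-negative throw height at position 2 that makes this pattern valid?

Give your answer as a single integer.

Answer: 4

Derivation:
i=0: (0 + 5) mod 5 = 0
i=1: (1 + 1) mod 5 = 2
i=2: s[i]=? (unknown)
i=3: (3 + 5) mod 5 = 3
i=4: (4 + 0) mod 5 = 4
Known residues: [0, 2, 3, 4]; need a permutation of 0..4, so missing residue r = 1
Need (2 + s) mod 5 = 1; smallest s = (1 - 2) mod 5 = 4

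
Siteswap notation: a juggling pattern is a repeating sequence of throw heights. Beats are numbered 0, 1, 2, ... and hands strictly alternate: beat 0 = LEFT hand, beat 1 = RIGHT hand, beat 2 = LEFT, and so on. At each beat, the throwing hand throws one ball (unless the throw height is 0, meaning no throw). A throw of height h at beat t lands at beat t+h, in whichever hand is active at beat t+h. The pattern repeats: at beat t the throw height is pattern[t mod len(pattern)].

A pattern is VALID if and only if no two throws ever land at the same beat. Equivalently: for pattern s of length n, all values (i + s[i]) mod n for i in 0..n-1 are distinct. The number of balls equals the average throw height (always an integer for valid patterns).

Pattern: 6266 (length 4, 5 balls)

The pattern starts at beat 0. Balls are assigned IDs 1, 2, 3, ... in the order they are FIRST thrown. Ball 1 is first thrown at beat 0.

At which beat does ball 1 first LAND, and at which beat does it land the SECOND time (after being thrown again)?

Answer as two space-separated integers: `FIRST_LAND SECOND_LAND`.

Beat 0 (L): throw ball1 h=6 -> lands@6:L; in-air after throw: [b1@6:L]
Beat 1 (R): throw ball2 h=2 -> lands@3:R; in-air after throw: [b2@3:R b1@6:L]
Beat 2 (L): throw ball3 h=6 -> lands@8:L; in-air after throw: [b2@3:R b1@6:L b3@8:L]
Beat 3 (R): throw ball2 h=6 -> lands@9:R; in-air after throw: [b1@6:L b3@8:L b2@9:R]
Beat 4 (L): throw ball4 h=6 -> lands@10:L; in-air after throw: [b1@6:L b3@8:L b2@9:R b4@10:L]
Beat 5 (R): throw ball5 h=2 -> lands@7:R; in-air after throw: [b1@6:L b5@7:R b3@8:L b2@9:R b4@10:L]
Beat 6 (L): throw ball1 h=6 -> lands@12:L; in-air after throw: [b5@7:R b3@8:L b2@9:R b4@10:L b1@12:L]
Beat 7 (R): throw ball5 h=6 -> lands@13:R; in-air after throw: [b3@8:L b2@9:R b4@10:L b1@12:L b5@13:R]
Beat 8 (L): throw ball3 h=6 -> lands@14:L; in-air after throw: [b2@9:R b4@10:L b1@12:L b5@13:R b3@14:L]
Beat 9 (R): throw ball2 h=2 -> lands@11:R; in-air after throw: [b4@10:L b2@11:R b1@12:L b5@13:R b3@14:L]
Beat 10 (L): throw ball4 h=6 -> lands@16:L; in-air after throw: [b2@11:R b1@12:L b5@13:R b3@14:L b4@16:L]
Beat 11 (R): throw ball2 h=6 -> lands@17:R; in-air after throw: [b1@12:L b5@13:R b3@14:L b4@16:L b2@17:R]
Beat 12 (L): throw ball1 h=6 -> lands@18:L; in-air after throw: [b5@13:R b3@14:L b4@16:L b2@17:R b1@18:L]
Ball 1: thrown@0 h=6 -> first land @6; rethrown@6 h=6 -> second land @12

Answer: 6 12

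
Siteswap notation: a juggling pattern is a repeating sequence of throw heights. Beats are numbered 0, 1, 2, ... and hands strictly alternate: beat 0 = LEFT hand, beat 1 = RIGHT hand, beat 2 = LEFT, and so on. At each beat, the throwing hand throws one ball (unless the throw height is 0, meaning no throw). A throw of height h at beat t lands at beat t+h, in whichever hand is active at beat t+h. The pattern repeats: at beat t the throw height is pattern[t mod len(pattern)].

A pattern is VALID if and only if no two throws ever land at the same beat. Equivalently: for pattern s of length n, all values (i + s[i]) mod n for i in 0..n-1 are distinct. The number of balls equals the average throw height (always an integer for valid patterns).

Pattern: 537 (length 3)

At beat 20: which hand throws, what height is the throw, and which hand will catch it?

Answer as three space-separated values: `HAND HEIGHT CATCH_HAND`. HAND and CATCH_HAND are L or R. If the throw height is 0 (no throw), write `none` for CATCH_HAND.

Answer: L 7 R

Derivation:
Beat 20: 20 mod 2 = 0, so hand = L
Throw height = pattern[20 mod 3] = pattern[2] = 7
Lands at beat 20+7=27, 27 mod 2 = 1, so catch hand = R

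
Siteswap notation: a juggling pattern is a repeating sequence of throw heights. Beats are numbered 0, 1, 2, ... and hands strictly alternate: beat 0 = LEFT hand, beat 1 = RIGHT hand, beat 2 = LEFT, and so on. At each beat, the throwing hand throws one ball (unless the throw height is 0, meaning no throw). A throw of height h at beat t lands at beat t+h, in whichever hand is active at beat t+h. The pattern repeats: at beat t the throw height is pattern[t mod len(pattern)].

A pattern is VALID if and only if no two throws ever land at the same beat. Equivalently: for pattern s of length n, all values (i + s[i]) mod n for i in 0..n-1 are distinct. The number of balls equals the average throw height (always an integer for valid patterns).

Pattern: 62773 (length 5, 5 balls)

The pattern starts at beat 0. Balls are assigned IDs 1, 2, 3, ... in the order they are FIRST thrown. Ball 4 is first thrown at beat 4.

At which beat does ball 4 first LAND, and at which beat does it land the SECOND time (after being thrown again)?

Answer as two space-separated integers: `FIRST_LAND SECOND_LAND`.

Beat 0 (L): throw ball1 h=6 -> lands@6:L; in-air after throw: [b1@6:L]
Beat 1 (R): throw ball2 h=2 -> lands@3:R; in-air after throw: [b2@3:R b1@6:L]
Beat 2 (L): throw ball3 h=7 -> lands@9:R; in-air after throw: [b2@3:R b1@6:L b3@9:R]
Beat 3 (R): throw ball2 h=7 -> lands@10:L; in-air after throw: [b1@6:L b3@9:R b2@10:L]
Beat 4 (L): throw ball4 h=3 -> lands@7:R; in-air after throw: [b1@6:L b4@7:R b3@9:R b2@10:L]
Beat 5 (R): throw ball5 h=6 -> lands@11:R; in-air after throw: [b1@6:L b4@7:R b3@9:R b2@10:L b5@11:R]
Beat 6 (L): throw ball1 h=2 -> lands@8:L; in-air after throw: [b4@7:R b1@8:L b3@9:R b2@10:L b5@11:R]
Beat 7 (R): throw ball4 h=7 -> lands@14:L; in-air after throw: [b1@8:L b3@9:R b2@10:L b5@11:R b4@14:L]
Beat 8 (L): throw ball1 h=7 -> lands@15:R; in-air after throw: [b3@9:R b2@10:L b5@11:R b4@14:L b1@15:R]
Beat 9 (R): throw ball3 h=3 -> lands@12:L; in-air after throw: [b2@10:L b5@11:R b3@12:L b4@14:L b1@15:R]
Beat 10 (L): throw ball2 h=6 -> lands@16:L; in-air after throw: [b5@11:R b3@12:L b4@14:L b1@15:R b2@16:L]
Beat 11 (R): throw ball5 h=2 -> lands@13:R; in-air after throw: [b3@12:L b5@13:R b4@14:L b1@15:R b2@16:L]
Beat 12 (L): throw ball3 h=7 -> lands@19:R; in-air after throw: [b5@13:R b4@14:L b1@15:R b2@16:L b3@19:R]
Beat 13 (R): throw ball5 h=7 -> lands@20:L; in-air after throw: [b4@14:L b1@15:R b2@16:L b3@19:R b5@20:L]
Beat 14 (L): throw ball4 h=3 -> lands@17:R; in-air after throw: [b1@15:R b2@16:L b4@17:R b3@19:R b5@20:L]
Ball 4: thrown@4 h=3 -> first land @7; rethrown@7 h=7 -> second land @14

Answer: 7 14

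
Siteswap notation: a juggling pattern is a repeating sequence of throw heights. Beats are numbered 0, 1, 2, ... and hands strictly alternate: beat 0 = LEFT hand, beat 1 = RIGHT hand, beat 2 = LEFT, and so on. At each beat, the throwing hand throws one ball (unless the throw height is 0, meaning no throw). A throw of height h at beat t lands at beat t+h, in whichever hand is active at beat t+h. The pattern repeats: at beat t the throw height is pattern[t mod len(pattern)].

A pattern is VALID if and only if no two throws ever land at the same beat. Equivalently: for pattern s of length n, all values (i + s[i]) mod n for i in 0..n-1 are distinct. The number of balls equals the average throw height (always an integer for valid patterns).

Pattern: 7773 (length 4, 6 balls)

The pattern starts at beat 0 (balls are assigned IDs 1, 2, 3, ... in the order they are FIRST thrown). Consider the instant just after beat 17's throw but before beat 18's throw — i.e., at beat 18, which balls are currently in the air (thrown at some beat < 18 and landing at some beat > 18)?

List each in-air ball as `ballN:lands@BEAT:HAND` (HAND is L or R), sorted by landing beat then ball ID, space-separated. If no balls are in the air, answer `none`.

Beat 0 (L): throw ball1 h=7 -> lands@7:R; in-air after throw: [b1@7:R]
Beat 1 (R): throw ball2 h=7 -> lands@8:L; in-air after throw: [b1@7:R b2@8:L]
Beat 2 (L): throw ball3 h=7 -> lands@9:R; in-air after throw: [b1@7:R b2@8:L b3@9:R]
Beat 3 (R): throw ball4 h=3 -> lands@6:L; in-air after throw: [b4@6:L b1@7:R b2@8:L b3@9:R]
Beat 4 (L): throw ball5 h=7 -> lands@11:R; in-air after throw: [b4@6:L b1@7:R b2@8:L b3@9:R b5@11:R]
Beat 5 (R): throw ball6 h=7 -> lands@12:L; in-air after throw: [b4@6:L b1@7:R b2@8:L b3@9:R b5@11:R b6@12:L]
Beat 6 (L): throw ball4 h=7 -> lands@13:R; in-air after throw: [b1@7:R b2@8:L b3@9:R b5@11:R b6@12:L b4@13:R]
Beat 7 (R): throw ball1 h=3 -> lands@10:L; in-air after throw: [b2@8:L b3@9:R b1@10:L b5@11:R b6@12:L b4@13:R]
Beat 8 (L): throw ball2 h=7 -> lands@15:R; in-air after throw: [b3@9:R b1@10:L b5@11:R b6@12:L b4@13:R b2@15:R]
Beat 9 (R): throw ball3 h=7 -> lands@16:L; in-air after throw: [b1@10:L b5@11:R b6@12:L b4@13:R b2@15:R b3@16:L]
Beat 10 (L): throw ball1 h=7 -> lands@17:R; in-air after throw: [b5@11:R b6@12:L b4@13:R b2@15:R b3@16:L b1@17:R]
Beat 11 (R): throw ball5 h=3 -> lands@14:L; in-air after throw: [b6@12:L b4@13:R b5@14:L b2@15:R b3@16:L b1@17:R]
Beat 12 (L): throw ball6 h=7 -> lands@19:R; in-air after throw: [b4@13:R b5@14:L b2@15:R b3@16:L b1@17:R b6@19:R]
Beat 13 (R): throw ball4 h=7 -> lands@20:L; in-air after throw: [b5@14:L b2@15:R b3@16:L b1@17:R b6@19:R b4@20:L]
Beat 14 (L): throw ball5 h=7 -> lands@21:R; in-air after throw: [b2@15:R b3@16:L b1@17:R b6@19:R b4@20:L b5@21:R]
Beat 15 (R): throw ball2 h=3 -> lands@18:L; in-air after throw: [b3@16:L b1@17:R b2@18:L b6@19:R b4@20:L b5@21:R]
Beat 16 (L): throw ball3 h=7 -> lands@23:R; in-air after throw: [b1@17:R b2@18:L b6@19:R b4@20:L b5@21:R b3@23:R]
Beat 17 (R): throw ball1 h=7 -> lands@24:L; in-air after throw: [b2@18:L b6@19:R b4@20:L b5@21:R b3@23:R b1@24:L]
Beat 18 (L): throw ball2 h=7 -> lands@25:R; in-air after throw: [b6@19:R b4@20:L b5@21:R b3@23:R b1@24:L b2@25:R]

Answer: ball6:lands@19:R ball4:lands@20:L ball5:lands@21:R ball3:lands@23:R ball1:lands@24:L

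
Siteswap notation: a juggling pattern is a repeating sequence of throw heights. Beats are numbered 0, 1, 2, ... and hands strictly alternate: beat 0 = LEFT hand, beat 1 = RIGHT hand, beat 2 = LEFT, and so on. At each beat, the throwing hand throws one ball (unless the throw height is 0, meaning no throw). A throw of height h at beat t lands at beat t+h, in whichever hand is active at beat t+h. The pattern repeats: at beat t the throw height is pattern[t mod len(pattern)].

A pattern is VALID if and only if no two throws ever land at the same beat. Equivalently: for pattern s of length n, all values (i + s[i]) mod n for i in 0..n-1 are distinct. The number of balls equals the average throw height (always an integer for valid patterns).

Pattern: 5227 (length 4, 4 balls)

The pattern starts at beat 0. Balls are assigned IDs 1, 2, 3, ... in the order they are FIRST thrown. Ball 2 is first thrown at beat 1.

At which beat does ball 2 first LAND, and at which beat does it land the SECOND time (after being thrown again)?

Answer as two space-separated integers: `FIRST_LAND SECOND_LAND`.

Beat 0 (L): throw ball1 h=5 -> lands@5:R; in-air after throw: [b1@5:R]
Beat 1 (R): throw ball2 h=2 -> lands@3:R; in-air after throw: [b2@3:R b1@5:R]
Beat 2 (L): throw ball3 h=2 -> lands@4:L; in-air after throw: [b2@3:R b3@4:L b1@5:R]
Beat 3 (R): throw ball2 h=7 -> lands@10:L; in-air after throw: [b3@4:L b1@5:R b2@10:L]
Beat 4 (L): throw ball3 h=5 -> lands@9:R; in-air after throw: [b1@5:R b3@9:R b2@10:L]
Beat 5 (R): throw ball1 h=2 -> lands@7:R; in-air after throw: [b1@7:R b3@9:R b2@10:L]
Beat 6 (L): throw ball4 h=2 -> lands@8:L; in-air after throw: [b1@7:R b4@8:L b3@9:R b2@10:L]
Beat 7 (R): throw ball1 h=7 -> lands@14:L; in-air after throw: [b4@8:L b3@9:R b2@10:L b1@14:L]
Beat 8 (L): throw ball4 h=5 -> lands@13:R; in-air after throw: [b3@9:R b2@10:L b4@13:R b1@14:L]
Beat 9 (R): throw ball3 h=2 -> lands@11:R; in-air after throw: [b2@10:L b3@11:R b4@13:R b1@14:L]
Beat 10 (L): throw ball2 h=2 -> lands@12:L; in-air after throw: [b3@11:R b2@12:L b4@13:R b1@14:L]
Ball 2: thrown@1 h=2 -> first land @3; rethrown@3 h=7 -> second land @10

Answer: 3 10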